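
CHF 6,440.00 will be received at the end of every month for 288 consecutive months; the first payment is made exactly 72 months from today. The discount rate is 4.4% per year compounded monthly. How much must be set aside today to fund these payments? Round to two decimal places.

CHF 882,395.07

Ordinary annuity of 288 payments, first payment at period 72.
Periodic rate r = 0.044/12 per month; n is counted in months.
The ordinary-annuity PV formula values the stream one period before the first payment (period 71); discount that back 71 periods:
PV₀ = 6,440 × [1 − (1+r)^−288] / r × (1+r)^−71 = CHF 882,395.07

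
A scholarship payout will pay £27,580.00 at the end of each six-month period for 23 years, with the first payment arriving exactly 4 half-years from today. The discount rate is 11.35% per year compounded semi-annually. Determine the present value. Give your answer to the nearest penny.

Ordinary annuity of 46 payments, first payment at period 4.
Periodic rate r = 0.1135/2 per half-year; n is counted in half-years.
The ordinary-annuity PV formula values the stream one period before the first payment (period 3); discount that back 3 periods:
PV₀ = 27,580 × [1 − (1+r)^−46] / r × (1+r)^−3 = £379,316.16

£379,316.16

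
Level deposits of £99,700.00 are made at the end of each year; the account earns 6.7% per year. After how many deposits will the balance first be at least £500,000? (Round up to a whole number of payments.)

Periodic rate r = 0.067 per year.
Ordinary annuity FV: 500,000 = 99,700 × [((1+r)^n − 1)/r].
(1+r)^n = 1 + 500,000 × r / 99,700, so n = ln(1 + 500,000·r/99,700) / ln(1+r) = 4.47.
Round up to a whole number of payments: n = 5.

5 payments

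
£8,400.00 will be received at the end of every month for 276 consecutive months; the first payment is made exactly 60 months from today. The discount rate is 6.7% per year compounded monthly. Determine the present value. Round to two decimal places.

£850,239.88

Ordinary annuity of 276 payments, first payment at period 60.
Periodic rate r = 0.067/12 per month; n is counted in months.
The ordinary-annuity PV formula values the stream one period before the first payment (period 59); discount that back 59 periods:
PV₀ = 8,400 × [1 − (1+r)^−276] / r × (1+r)^−59 = £850,239.88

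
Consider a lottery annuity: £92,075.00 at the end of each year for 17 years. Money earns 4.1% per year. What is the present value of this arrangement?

£1,111,516.49

This is an ordinary annuity: 17 payments of £92,075.00 at the end of each year.
Periodic rate r = 0.041 per year.
PV = PMT × [(1 − (1+r)^−n)/r] = 92,075 × [1 − (1+r)^−17] / r = £1,111,516.49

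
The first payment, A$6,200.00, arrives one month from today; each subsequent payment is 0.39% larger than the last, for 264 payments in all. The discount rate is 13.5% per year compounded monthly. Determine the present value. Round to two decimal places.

Periodic rate r = 0.135/12 per month; n is counted in months.
Growing ordinary annuity: PV = PMT₁ × [1 − ((1+g)/(1+r))^n] / (r − g) = 6,200 × [1 − ((1+0.0039)/(1+r))^264] / (r − 0.0039) = A$720,586.68.

A$720,586.68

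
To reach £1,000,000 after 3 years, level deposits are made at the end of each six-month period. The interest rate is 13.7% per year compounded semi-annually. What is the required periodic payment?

Level ordinary annuity; solve FV = PMT × [((1+r)^n − 1)/r] for PMT.
Periodic rate r = 0.137/2 per half-year; n is counted in half-years.
With n = 6: PMT = 1,000,000 / ([((1+r)^n − 1)/r]) = £140,325.28

£140,325.28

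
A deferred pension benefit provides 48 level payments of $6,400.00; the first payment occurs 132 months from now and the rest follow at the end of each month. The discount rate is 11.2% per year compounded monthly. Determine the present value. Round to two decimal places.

$73,051.50

Ordinary annuity of 48 payments, first payment at period 132.
Periodic rate r = 0.112/12 per month; n is counted in months.
The ordinary-annuity PV formula values the stream one period before the first payment (period 131); discount that back 131 periods:
PV₀ = 6,400 × [1 − (1+r)^−48] / r × (1+r)^−131 = $73,051.50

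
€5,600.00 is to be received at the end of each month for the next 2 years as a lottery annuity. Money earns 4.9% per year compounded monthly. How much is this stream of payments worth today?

€127,776.23

This is an ordinary annuity: 24 payments of €5,600.00 at the end of each month.
Periodic rate r = 0.049/12 per month; n is counted in months.
PV = PMT × [(1 − (1+r)^−n)/r] = 5,600 × [1 − (1+r)^−24] / r = €127,776.23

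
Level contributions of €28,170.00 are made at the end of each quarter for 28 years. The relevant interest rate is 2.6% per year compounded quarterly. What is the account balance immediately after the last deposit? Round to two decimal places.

€4,620,147.11

This is an ordinary annuity: 112 deposits of €28,170.00 at the end of each quarter.
Periodic rate r = 0.026/4 per quarter; n is counted in quarters.
FV = PMT × [((1+r)^n − 1)/r] = 28,170 × [(1+r)^112 − 1] / r = €4,620,147.11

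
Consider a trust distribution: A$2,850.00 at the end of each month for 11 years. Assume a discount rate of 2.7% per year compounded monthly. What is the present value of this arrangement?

This is an ordinary annuity: 132 payments of A$2,850.00 at the end of each month.
Periodic rate r = 0.027/12 per month; n is counted in months.
PV = PMT × [(1 − (1+r)^−n)/r] = 2,850 × [1 − (1+r)^−132] / r = A$325,163.53

A$325,163.53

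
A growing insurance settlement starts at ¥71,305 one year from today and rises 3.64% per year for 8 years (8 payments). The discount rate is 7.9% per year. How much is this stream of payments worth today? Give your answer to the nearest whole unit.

Periodic rate r = 0.079 per year.
Growing ordinary annuity: PV = PMT₁ × [1 − ((1+g)/(1+r))^n] / (r − g) = 71,305 × [1 − ((1+0.0364)/(1+r))^8] / (r − 0.0364) = ¥461,113.

¥461,113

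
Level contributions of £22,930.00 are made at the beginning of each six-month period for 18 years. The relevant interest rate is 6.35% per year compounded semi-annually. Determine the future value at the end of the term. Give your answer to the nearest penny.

This is an annuity due: 36 deposits of £22,930.00 at the beginning of each six-month period.
Periodic rate r = 0.0635/2 per half-year; n is counted in half-years.
FV = PMT × [((1+r)^n − 1)/r] × (1+r) = 22,930 × [(1+r)^36 − 1] / r × (1+r) = £1,550,569.82

£1,550,569.82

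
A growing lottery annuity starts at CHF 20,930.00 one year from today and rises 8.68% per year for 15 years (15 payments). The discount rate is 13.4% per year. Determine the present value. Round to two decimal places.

CHF 209,076.32

Periodic rate r = 0.134 per year.
Growing ordinary annuity: PV = PMT₁ × [1 − ((1+g)/(1+r))^n] / (r − g) = 20,930 × [1 − ((1+0.0868)/(1+r))^15] / (r − 0.0868) = CHF 209,076.32.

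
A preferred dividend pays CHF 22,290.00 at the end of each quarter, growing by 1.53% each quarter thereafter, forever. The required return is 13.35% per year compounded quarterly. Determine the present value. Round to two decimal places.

CHF 1,233,195.02

Periodic rate r = 0.1335/4 per quarter.
Growing perpetuity (Gordon): PV = PMT₁ / (r − g) = 22,290 / (r − 0.0153) = CHF 1,233,195.02.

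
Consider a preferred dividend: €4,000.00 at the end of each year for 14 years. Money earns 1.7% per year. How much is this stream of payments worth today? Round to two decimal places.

€49,463.30

This is an ordinary annuity: 14 payments of €4,000.00 at the end of each year.
Periodic rate r = 0.017 per year.
PV = PMT × [(1 − (1+r)^−n)/r] = 4,000 × [1 − (1+r)^−14] / r = €49,463.30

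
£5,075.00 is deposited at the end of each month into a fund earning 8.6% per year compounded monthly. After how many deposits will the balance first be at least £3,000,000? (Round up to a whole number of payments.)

232 payments

Periodic rate r = 0.086/12 per month; n is counted in months.
Ordinary annuity FV: 3,000,000 = 5,075 × [((1+r)^n − 1)/r].
(1+r)^n = 1 + 3,000,000 × r / 5,075, so n = ln(1 + 3,000,000·r/5,075) / ln(1+r) = 231.85.
Round up to a whole number of payments: n = 232.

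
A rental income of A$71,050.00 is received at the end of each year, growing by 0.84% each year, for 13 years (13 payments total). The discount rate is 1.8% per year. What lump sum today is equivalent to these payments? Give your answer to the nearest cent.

Periodic rate r = 0.018 per year.
Growing ordinary annuity: PV = PMT₁ × [1 − ((1+g)/(1+r))^n] / (r − g) = 71,050 × [1 − ((1+0.0084)/(1+r))^13] / (r − 0.0084) = A$857,714.79.

A$857,714.79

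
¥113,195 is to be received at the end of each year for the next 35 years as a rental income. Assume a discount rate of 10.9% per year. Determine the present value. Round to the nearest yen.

This is an ordinary annuity: 35 payments of ¥113,195 at the end of each year.
Periodic rate r = 0.109 per year.
PV = PMT × [(1 − (1+r)^−n)/r] = 113,195 × [1 − (1+r)^−35] / r = ¥1,010,702

¥1,010,702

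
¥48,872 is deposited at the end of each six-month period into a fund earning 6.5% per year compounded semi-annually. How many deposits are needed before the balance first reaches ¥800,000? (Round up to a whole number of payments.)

14 payments

Periodic rate r = 0.065/2 per half-year; n is counted in half-years.
Ordinary annuity FV: 800,000 = 48,872 × [((1+r)^n − 1)/r].
(1+r)^n = 1 + 800,000 × r / 48,872, so n = ln(1 + 800,000·r/48,872) / ln(1+r) = 13.34.
Round up to a whole number of payments: n = 14.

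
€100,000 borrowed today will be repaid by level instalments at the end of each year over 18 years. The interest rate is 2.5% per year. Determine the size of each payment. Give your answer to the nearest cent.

€6,967.01

Level ordinary annuity; solve PV = PMT × [(1 − (1+r)^−n)/r] for PMT.
Periodic rate r = 0.025 per year.
With n = 18: PMT = 100,000 / ([(1 − (1+r)^−n)/r]) = €6,967.01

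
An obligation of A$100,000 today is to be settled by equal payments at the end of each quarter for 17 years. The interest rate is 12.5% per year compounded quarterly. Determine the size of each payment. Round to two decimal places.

Level ordinary annuity; solve PV = PMT × [(1 − (1+r)^−n)/r] for PMT.
Periodic rate r = 0.125/4 per quarter; n is counted in quarters.
With n = 68: PMT = 100,000 / ([(1 − (1+r)^−n)/r]) = A$3,564.84

A$3,564.84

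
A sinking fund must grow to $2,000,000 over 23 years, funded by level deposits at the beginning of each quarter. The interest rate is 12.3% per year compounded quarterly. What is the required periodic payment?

$3,919.64

Level annuity due; solve FV = PMT × [((1+r)^n − 1)/r] × (1+r) for PMT.
Periodic rate r = 0.123/4 per quarter; n is counted in quarters.
With n = 92: PMT = 2,000,000 / ([((1+r)^n − 1)/r] × (1+r)) = $3,919.64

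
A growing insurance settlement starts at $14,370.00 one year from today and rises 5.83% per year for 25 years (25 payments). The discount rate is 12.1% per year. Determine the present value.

$174,827.93

Periodic rate r = 0.121 per year.
Growing ordinary annuity: PV = PMT₁ × [1 − ((1+g)/(1+r))^n] / (r − g) = 14,370 × [1 − ((1+0.0583)/(1+r))^25] / (r − 0.0583) = $174,827.93.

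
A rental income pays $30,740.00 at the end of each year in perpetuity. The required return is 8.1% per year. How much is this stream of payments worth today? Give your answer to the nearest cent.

Periodic rate r = 0.081 per year.
Level perpetuity: PV = PMT / r = 30,740 / (0.081) = $379,506.17.

$379,506.17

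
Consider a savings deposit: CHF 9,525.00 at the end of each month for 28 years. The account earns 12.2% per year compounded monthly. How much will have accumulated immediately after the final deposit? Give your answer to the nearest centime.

This is an ordinary annuity: 336 deposits of CHF 9,525.00 at the end of each month.
Periodic rate r = 0.122/12 per month; n is counted in months.
FV = PMT × [((1+r)^n − 1)/r] = 9,525 × [(1+r)^336 − 1] / r = CHF 27,101,028.68

CHF 27,101,028.68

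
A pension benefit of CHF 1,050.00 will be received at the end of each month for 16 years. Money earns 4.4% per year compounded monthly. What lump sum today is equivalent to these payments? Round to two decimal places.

CHF 144,544.87

This is an ordinary annuity: 192 payments of CHF 1,050.00 at the end of each month.
Periodic rate r = 0.044/12 per month; n is counted in months.
PV = PMT × [(1 − (1+r)^−n)/r] = 1,050 × [1 − (1+r)^−192] / r = CHF 144,544.87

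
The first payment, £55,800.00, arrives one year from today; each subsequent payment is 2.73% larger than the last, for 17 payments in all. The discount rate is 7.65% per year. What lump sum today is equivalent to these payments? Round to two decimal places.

£622,129.30

Periodic rate r = 0.0765 per year.
Growing ordinary annuity: PV = PMT₁ × [1 − ((1+g)/(1+r))^n] / (r − g) = 55,800 × [1 − ((1+0.0273)/(1+r))^17] / (r − 0.0273) = £622,129.30.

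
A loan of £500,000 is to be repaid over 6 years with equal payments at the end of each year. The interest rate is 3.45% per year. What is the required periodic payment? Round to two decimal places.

Level ordinary annuity; solve PV = PMT × [(1 − (1+r)^−n)/r] for PMT.
Periodic rate r = 0.0345 per year.
With n = 6: PMT = 500,000 / ([(1 − (1+r)^−n)/r]) = £93,680.05

£93,680.05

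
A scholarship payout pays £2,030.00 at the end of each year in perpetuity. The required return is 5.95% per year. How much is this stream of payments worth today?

Periodic rate r = 0.0595 per year.
Level perpetuity: PV = PMT / r = 2,030 / (0.0595) = £34,117.65.

£34,117.65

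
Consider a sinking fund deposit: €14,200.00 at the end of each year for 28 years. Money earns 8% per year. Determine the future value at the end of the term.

This is an ordinary annuity: 28 deposits of €14,200.00 at the end of each year.
Periodic rate r = 0.08 per year.
FV = PMT × [((1+r)^n − 1)/r] = 14,200 × [(1+r)^28 − 1] / r = €1,353,811.38

€1,353,811.38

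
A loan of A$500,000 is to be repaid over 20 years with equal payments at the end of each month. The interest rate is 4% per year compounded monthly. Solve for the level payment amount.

Level ordinary annuity; solve PV = PMT × [(1 − (1+r)^−n)/r] for PMT.
Periodic rate r = 0.04/12 per month; n is counted in months.
With n = 240: PMT = 500,000 / ([(1 − (1+r)^−n)/r]) = A$3,029.90

A$3,029.90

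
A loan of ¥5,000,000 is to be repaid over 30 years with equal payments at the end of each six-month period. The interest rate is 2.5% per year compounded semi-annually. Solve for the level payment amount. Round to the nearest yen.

Level ordinary annuity; solve PV = PMT × [(1 − (1+r)^−n)/r] for PMT.
Periodic rate r = 0.025/2 per half-year; n is counted in half-years.
With n = 60: PMT = 5,000,000 / ([(1 − (1+r)^−n)/r]) = ¥118,950

¥118,950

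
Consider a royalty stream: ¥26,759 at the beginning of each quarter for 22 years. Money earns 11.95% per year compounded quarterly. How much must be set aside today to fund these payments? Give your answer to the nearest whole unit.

¥853,289

This is an annuity due: 88 payments of ¥26,759 at the beginning of each quarter.
Periodic rate r = 0.1195/4 per quarter; n is counted in quarters.
PV = PMT × [(1 − (1+r)^−n)/r] × (1+r) = 26,759 × [1 − (1+r)^−88] / r × (1+r) = ¥853,289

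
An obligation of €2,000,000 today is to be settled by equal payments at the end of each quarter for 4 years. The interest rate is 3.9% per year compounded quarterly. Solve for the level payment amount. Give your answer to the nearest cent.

Level ordinary annuity; solve PV = PMT × [(1 − (1+r)^−n)/r] for PMT.
Periodic rate r = 0.039/4 per quarter; n is counted in quarters.
With n = 16: PMT = 2,000,000 / ([(1 − (1+r)^−n)/r]) = €135,610.56

€135,610.56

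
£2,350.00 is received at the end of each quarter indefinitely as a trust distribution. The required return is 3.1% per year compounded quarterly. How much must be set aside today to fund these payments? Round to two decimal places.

Periodic rate r = 0.031/4 per quarter.
Level perpetuity: PV = PMT / r = 2,350 / (0.031/4) = £303,225.81.

£303,225.81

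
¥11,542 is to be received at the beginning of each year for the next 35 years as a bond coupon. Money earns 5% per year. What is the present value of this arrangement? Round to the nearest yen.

¥198,440

This is an annuity due: 35 payments of ¥11,542 at the beginning of each year.
Periodic rate r = 0.05 per year.
PV = PMT × [(1 − (1+r)^−n)/r] × (1+r) = 11,542 × [1 − (1+r)^−35] / r × (1+r) = ¥198,440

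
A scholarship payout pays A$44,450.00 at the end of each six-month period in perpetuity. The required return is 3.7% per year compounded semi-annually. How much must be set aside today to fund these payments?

A$2,402,702.70

Periodic rate r = 0.037/2 per half-year.
Level perpetuity: PV = PMT / r = 44,450 / (0.037/2) = A$2,402,702.70.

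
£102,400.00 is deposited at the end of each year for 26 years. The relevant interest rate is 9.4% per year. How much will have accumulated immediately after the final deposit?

This is an ordinary annuity: 26 deposits of £102,400.00 at the end of each year.
Periodic rate r = 0.094 per year.
FV = PMT × [((1+r)^n − 1)/r] = 102,400 × [(1+r)^26 − 1] / r = £10,172,818.58

£10,172,818.58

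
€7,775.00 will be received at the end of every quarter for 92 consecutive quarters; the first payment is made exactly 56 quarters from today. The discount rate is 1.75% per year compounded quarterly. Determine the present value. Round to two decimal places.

Ordinary annuity of 92 payments, first payment at period 56.
Periodic rate r = 0.0175/4 per quarter; n is counted in quarters.
The ordinary-annuity PV formula values the stream one period before the first payment (period 55); discount that back 55 periods:
PV₀ = 7,775 × [1 − (1+r)^−92] / r × (1+r)^−55 = €462,348.59

€462,348.59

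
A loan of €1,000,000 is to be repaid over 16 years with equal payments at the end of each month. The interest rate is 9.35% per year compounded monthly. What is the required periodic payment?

Level ordinary annuity; solve PV = PMT × [(1 − (1+r)^−n)/r] for PMT.
Periodic rate r = 0.0935/12 per month; n is counted in months.
With n = 192: PMT = 1,000,000 / ([(1 − (1+r)^−n)/r]) = €10,058.01

€10,058.01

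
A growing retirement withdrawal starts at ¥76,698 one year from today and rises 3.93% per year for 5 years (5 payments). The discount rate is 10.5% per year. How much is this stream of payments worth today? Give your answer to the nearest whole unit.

¥308,162

Periodic rate r = 0.105 per year.
Growing ordinary annuity: PV = PMT₁ × [1 − ((1+g)/(1+r))^n] / (r − g) = 76,698 × [1 − ((1+0.0393)/(1+r))^5] / (r − 0.0393) = ¥308,162.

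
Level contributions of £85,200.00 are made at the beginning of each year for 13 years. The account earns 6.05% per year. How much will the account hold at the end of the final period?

This is an annuity due: 13 deposits of £85,200.00 at the beginning of each year.
Periodic rate r = 0.0605 per year.
FV = PMT × [((1+r)^n − 1)/r] × (1+r) = 85,200 × [(1+r)^13 − 1] / r × (1+r) = £1,711,576.91

£1,711,576.91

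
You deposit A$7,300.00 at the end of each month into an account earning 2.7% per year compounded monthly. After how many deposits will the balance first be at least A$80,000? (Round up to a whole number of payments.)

Periodic rate r = 0.027/12 per month; n is counted in months.
Ordinary annuity FV: 80,000 = 7,300 × [((1+r)^n − 1)/r].
(1+r)^n = 1 + 80,000 × r / 7,300, so n = ln(1 + 80,000·r/7,300) / ln(1+r) = 10.84.
Round up to a whole number of payments: n = 11.

11 payments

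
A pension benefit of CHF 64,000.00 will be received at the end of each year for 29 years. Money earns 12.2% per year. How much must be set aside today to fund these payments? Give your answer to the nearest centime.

CHF 505,968.12

This is an ordinary annuity: 29 payments of CHF 64,000.00 at the end of each year.
Periodic rate r = 0.122 per year.
PV = PMT × [(1 − (1+r)^−n)/r] = 64,000 × [1 − (1+r)^−29] / r = CHF 505,968.12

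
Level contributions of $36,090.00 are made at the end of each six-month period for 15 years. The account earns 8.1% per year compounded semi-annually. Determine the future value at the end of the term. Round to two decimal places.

$2,041,094.33

This is an ordinary annuity: 30 deposits of $36,090.00 at the end of each six-month period.
Periodic rate r = 0.081/2 per half-year; n is counted in half-years.
FV = PMT × [((1+r)^n − 1)/r] = 36,090 × [(1+r)^30 − 1] / r = $2,041,094.33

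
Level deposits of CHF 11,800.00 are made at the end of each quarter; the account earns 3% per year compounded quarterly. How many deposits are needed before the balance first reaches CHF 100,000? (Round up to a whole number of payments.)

Periodic rate r = 0.03/4 per quarter; n is counted in quarters.
Ordinary annuity FV: 100,000 = 11,800 × [((1+r)^n − 1)/r].
(1+r)^n = 1 + 100,000 × r / 11,800, so n = ln(1 + 100,000·r/11,800) / ln(1+r) = 8.25.
Round up to a whole number of payments: n = 9.

9 payments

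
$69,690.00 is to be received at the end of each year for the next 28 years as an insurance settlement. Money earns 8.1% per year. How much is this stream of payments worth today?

This is an ordinary annuity: 28 payments of $69,690.00 at the end of each year.
Periodic rate r = 0.081 per year.
PV = PMT × [(1 − (1+r)^−n)/r] = 69,690 × [1 − (1+r)^−28] / r = $763,192.80

$763,192.80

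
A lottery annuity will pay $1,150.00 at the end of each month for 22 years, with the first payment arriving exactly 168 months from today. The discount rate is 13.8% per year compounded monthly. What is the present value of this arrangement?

Ordinary annuity of 264 payments, first payment at period 168.
Periodic rate r = 0.138/12 per month; n is counted in months.
The ordinary-annuity PV formula values the stream one period before the first payment (period 167); discount that back 167 periods:
PV₀ = 1,150 × [1 − (1+r)^−264] / r × (1+r)^−167 = $14,090.90

$14,090.90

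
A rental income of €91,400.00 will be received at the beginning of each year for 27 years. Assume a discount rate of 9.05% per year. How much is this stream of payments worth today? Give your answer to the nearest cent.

This is an annuity due: 27 payments of €91,400.00 at the beginning of each year.
Periodic rate r = 0.0905 per year.
PV = PMT × [(1 − (1+r)^−n)/r] × (1+r) = 91,400 × [1 − (1+r)^−27] / r × (1+r) = €995,167.81

€995,167.81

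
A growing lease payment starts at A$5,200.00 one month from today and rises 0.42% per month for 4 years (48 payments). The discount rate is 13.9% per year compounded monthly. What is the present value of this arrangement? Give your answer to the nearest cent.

Periodic rate r = 0.139/12 per month; n is counted in months.
Growing ordinary annuity: PV = PMT₁ × [1 − ((1+g)/(1+r))^n] / (r − g) = 5,200 × [1 − ((1+0.0042)/(1+r))^48] / (r − 0.0042) = A$208,791.58.

A$208,791.58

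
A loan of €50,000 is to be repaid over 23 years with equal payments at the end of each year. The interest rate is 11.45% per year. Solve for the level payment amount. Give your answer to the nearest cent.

€6,240.69

Level ordinary annuity; solve PV = PMT × [(1 − (1+r)^−n)/r] for PMT.
Periodic rate r = 0.1145 per year.
With n = 23: PMT = 50,000 / ([(1 − (1+r)^−n)/r]) = €6,240.69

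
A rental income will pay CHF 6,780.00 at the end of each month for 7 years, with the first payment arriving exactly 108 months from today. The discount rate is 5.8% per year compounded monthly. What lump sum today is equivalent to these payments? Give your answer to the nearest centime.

Ordinary annuity of 84 payments, first payment at period 108.
Periodic rate r = 0.058/12 per month; n is counted in months.
The ordinary-annuity PV formula values the stream one period before the first payment (period 107); discount that back 107 periods:
PV₀ = 6,780 × [1 − (1+r)^−84] / r × (1+r)^−107 = CHF 278,878.45

CHF 278,878.45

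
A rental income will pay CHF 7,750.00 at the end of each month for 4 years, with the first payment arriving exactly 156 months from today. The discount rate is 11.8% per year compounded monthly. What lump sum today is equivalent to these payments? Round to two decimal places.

CHF 64,819.32

Ordinary annuity of 48 payments, first payment at period 156.
Periodic rate r = 0.118/12 per month; n is counted in months.
The ordinary-annuity PV formula values the stream one period before the first payment (period 155); discount that back 155 periods:
PV₀ = 7,750 × [1 − (1+r)^−48] / r × (1+r)^−155 = CHF 64,819.32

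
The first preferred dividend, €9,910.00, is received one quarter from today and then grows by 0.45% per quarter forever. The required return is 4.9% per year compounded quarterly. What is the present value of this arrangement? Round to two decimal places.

Periodic rate r = 0.049/4 per quarter.
Growing perpetuity (Gordon): PV = PMT₁ / (r − g) = 9,910 / (r − 0.0045) = €1,278,709.68.

€1,278,709.68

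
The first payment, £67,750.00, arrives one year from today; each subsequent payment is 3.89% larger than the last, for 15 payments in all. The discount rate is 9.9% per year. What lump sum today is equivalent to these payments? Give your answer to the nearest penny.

£642,361.67

Periodic rate r = 0.099 per year.
Growing ordinary annuity: PV = PMT₁ × [1 − ((1+g)/(1+r))^n] / (r − g) = 67,750 × [1 − ((1+0.0389)/(1+r))^15] / (r − 0.0389) = £642,361.67.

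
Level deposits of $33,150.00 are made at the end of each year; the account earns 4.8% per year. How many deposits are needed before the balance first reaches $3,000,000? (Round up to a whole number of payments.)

36 payments

Periodic rate r = 0.048 per year.
Ordinary annuity FV: 3,000,000 = 33,150 × [((1+r)^n − 1)/r].
(1+r)^n = 1 + 3,000,000 × r / 33,150, so n = ln(1 + 3,000,000·r/33,150) / ln(1+r) = 35.75.
Round up to a whole number of payments: n = 36.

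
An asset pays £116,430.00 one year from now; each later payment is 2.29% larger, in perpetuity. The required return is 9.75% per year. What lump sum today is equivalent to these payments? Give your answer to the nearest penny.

Periodic rate r = 0.0975 per year.
Growing perpetuity (Gordon): PV = PMT₁ / (r − g) = 116,430 / (r − 0.0229) = £1,560,723.86.

£1,560,723.86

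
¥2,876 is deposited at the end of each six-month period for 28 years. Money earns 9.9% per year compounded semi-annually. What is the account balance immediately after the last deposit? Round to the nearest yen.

¥811,261

This is an ordinary annuity: 56 deposits of ¥2,876 at the end of each six-month period.
Periodic rate r = 0.099/2 per half-year; n is counted in half-years.
FV = PMT × [((1+r)^n − 1)/r] = 2,876 × [(1+r)^56 − 1] / r = ¥811,261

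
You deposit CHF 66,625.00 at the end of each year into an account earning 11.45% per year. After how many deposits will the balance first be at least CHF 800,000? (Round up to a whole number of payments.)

8 payments

Periodic rate r = 0.1145 per year.
Ordinary annuity FV: 800,000 = 66,625 × [((1+r)^n − 1)/r].
(1+r)^n = 1 + 800,000 × r / 66,625, so n = ln(1 + 800,000·r/66,625) / ln(1+r) = 7.98.
Round up to a whole number of payments: n = 8.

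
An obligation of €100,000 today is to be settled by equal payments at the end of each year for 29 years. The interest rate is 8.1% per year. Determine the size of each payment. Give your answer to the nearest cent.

€9,045.08

Level ordinary annuity; solve PV = PMT × [(1 − (1+r)^−n)/r] for PMT.
Periodic rate r = 0.081 per year.
With n = 29: PMT = 100,000 / ([(1 − (1+r)^−n)/r]) = €9,045.08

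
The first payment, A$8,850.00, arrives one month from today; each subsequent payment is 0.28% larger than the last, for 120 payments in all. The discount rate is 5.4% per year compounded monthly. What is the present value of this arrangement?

A$957,530.74

Periodic rate r = 0.054/12 per month; n is counted in months.
Growing ordinary annuity: PV = PMT₁ × [1 − ((1+g)/(1+r))^n] / (r − g) = 8,850 × [1 − ((1+0.0028)/(1+r))^120] / (r − 0.0028) = A$957,530.74.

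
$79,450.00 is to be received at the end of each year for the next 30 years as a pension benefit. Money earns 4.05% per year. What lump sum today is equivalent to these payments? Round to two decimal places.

This is an ordinary annuity: 30 payments of $79,450.00 at the end of each year.
Periodic rate r = 0.0405 per year.
PV = PMT × [(1 − (1+r)^−n)/r] = 79,450 × [1 − (1+r)^−30] / r = $1,365,549.85

$1,365,549.85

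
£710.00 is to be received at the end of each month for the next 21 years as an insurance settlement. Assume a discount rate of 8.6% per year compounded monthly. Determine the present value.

£82,686.43

This is an ordinary annuity: 252 payments of £710.00 at the end of each month.
Periodic rate r = 0.086/12 per month; n is counted in months.
PV = PMT × [(1 − (1+r)^−n)/r] = 710 × [1 − (1+r)^−252] / r = £82,686.43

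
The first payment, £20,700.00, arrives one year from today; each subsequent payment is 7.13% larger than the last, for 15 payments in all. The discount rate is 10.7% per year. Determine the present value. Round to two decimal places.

Periodic rate r = 0.107 per year.
Growing ordinary annuity: PV = PMT₁ × [1 − ((1+g)/(1+r))^n] / (r − g) = 20,700 × [1 − ((1+0.0713)/(1+r))^15] / (r − 0.0713) = £225,219.15.

£225,219.15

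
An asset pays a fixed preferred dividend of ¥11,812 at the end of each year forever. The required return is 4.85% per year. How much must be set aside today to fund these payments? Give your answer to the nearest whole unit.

Periodic rate r = 0.0485 per year.
Level perpetuity: PV = PMT / r = 11,812 / (0.0485) = ¥243,546.

¥243,546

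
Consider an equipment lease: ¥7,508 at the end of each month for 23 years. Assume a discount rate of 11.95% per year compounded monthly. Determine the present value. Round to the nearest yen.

This is an ordinary annuity: 276 payments of ¥7,508 at the end of each month.
Periodic rate r = 0.1195/12 per month; n is counted in months.
PV = PMT × [(1 − (1+r)^−n)/r] = 7,508 × [1 − (1+r)^−276] / r = ¥705,010

¥705,010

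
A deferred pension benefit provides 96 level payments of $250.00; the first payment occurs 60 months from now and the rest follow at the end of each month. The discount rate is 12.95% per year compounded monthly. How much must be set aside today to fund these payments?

Ordinary annuity of 96 payments, first payment at period 60.
Periodic rate r = 0.1295/12 per month; n is counted in months.
The ordinary-annuity PV formula values the stream one period before the first payment (period 59); discount that back 59 periods:
PV₀ = 250 × [1 − (1+r)^−96] / r × (1+r)^−59 = $7,909.13

$7,909.13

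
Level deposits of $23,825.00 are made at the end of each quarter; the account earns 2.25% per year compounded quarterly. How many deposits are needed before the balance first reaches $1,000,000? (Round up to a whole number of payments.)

38 payments

Periodic rate r = 0.0225/4 per quarter; n is counted in quarters.
Ordinary annuity FV: 1,000,000 = 23,825 × [((1+r)^n − 1)/r].
(1+r)^n = 1 + 1,000,000 × r / 23,825, so n = ln(1 + 1,000,000·r/23,825) / ln(1+r) = 37.79.
Round up to a whole number of payments: n = 38.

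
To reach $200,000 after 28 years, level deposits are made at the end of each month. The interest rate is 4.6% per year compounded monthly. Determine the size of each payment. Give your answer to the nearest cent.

Level ordinary annuity; solve FV = PMT × [((1+r)^n − 1)/r] for PMT.
Periodic rate r = 0.046/12 per month; n is counted in months.
With n = 336: PMT = 200,000 / ([((1+r)^n − 1)/r]) = $293.00

$293.00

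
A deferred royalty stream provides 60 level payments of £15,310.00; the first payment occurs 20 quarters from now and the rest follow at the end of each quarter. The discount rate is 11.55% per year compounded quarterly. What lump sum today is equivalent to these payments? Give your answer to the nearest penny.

£252,768.27

Ordinary annuity of 60 payments, first payment at period 20.
Periodic rate r = 0.1155/4 per quarter; n is counted in quarters.
The ordinary-annuity PV formula values the stream one period before the first payment (period 19); discount that back 19 periods:
PV₀ = 15,310 × [1 − (1+r)^−60] / r × (1+r)^−19 = £252,768.27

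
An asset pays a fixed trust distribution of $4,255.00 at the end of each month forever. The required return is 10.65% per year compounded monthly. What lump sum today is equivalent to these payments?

$479,436.62

Periodic rate r = 0.1065/12 per month.
Level perpetuity: PV = PMT / r = 4,255 / (0.1065/12) = $479,436.62.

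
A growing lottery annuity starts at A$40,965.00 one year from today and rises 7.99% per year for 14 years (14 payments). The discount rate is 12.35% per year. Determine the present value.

Periodic rate r = 0.1235 per year.
Growing ordinary annuity: PV = PMT₁ × [1 − ((1+g)/(1+r))^n] / (r − g) = 40,965 × [1 − ((1+0.0799)/(1+r))^14] / (r − 0.0799) = A$399,714.39.

A$399,714.39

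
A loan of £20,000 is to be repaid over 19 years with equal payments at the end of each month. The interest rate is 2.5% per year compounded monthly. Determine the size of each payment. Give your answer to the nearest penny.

£110.29

Level ordinary annuity; solve PV = PMT × [(1 − (1+r)^−n)/r] for PMT.
Periodic rate r = 0.025/12 per month; n is counted in months.
With n = 228: PMT = 20,000 / ([(1 − (1+r)^−n)/r]) = £110.29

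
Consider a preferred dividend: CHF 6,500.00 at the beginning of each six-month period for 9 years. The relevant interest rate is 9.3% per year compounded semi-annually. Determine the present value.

CHF 81,735.36

This is an annuity due: 18 payments of CHF 6,500.00 at the beginning of each six-month period.
Periodic rate r = 0.093/2 per half-year; n is counted in half-years.
PV = PMT × [(1 − (1+r)^−n)/r] × (1+r) = 6,500 × [1 − (1+r)^−18] / r × (1+r) = CHF 81,735.36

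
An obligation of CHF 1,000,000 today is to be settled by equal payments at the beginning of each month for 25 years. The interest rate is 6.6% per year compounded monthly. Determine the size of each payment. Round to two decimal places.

Level annuity due; solve PV = PMT × [(1 − (1+r)^−n)/r] × (1+r) for PMT.
Periodic rate r = 0.066/12 per month; n is counted in months.
With n = 300: PMT = 1,000,000 / ([(1 − (1+r)^−n)/r] × (1+r)) = CHF 6,777.42

CHF 6,777.42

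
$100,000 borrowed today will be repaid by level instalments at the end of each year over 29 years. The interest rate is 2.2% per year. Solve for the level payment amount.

$4,701.01

Level ordinary annuity; solve PV = PMT × [(1 − (1+r)^−n)/r] for PMT.
Periodic rate r = 0.022 per year.
With n = 29: PMT = 100,000 / ([(1 − (1+r)^−n)/r]) = $4,701.01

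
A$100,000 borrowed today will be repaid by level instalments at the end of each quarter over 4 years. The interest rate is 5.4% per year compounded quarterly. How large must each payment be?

A$6,991.21

Level ordinary annuity; solve PV = PMT × [(1 − (1+r)^−n)/r] for PMT.
Periodic rate r = 0.054/4 per quarter; n is counted in quarters.
With n = 16: PMT = 100,000 / ([(1 − (1+r)^−n)/r]) = A$6,991.21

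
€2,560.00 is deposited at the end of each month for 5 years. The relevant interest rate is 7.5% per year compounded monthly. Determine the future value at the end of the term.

This is an ordinary annuity: 60 deposits of €2,560.00 at the end of each month.
Periodic rate r = 0.075/12 per month; n is counted in months.
FV = PMT × [((1+r)^n − 1)/r] = 2,560 × [(1+r)^60 − 1] / r = €185,669.39

€185,669.39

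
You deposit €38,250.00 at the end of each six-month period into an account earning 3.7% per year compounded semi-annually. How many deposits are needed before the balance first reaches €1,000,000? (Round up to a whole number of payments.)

22 payments

Periodic rate r = 0.037/2 per half-year; n is counted in half-years.
Ordinary annuity FV: 1,000,000 = 38,250 × [((1+r)^n − 1)/r].
(1+r)^n = 1 + 1,000,000 × r / 38,250, so n = ln(1 + 1,000,000·r/38,250) / ln(1+r) = 21.52.
Round up to a whole number of payments: n = 22.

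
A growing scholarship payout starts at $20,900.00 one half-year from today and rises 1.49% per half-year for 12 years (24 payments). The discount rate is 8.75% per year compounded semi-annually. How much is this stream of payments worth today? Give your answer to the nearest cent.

Periodic rate r = 0.0875/2 per half-year; n is counted in half-years.
Growing ordinary annuity: PV = PMT₁ × [1 − ((1+g)/(1+r))^n] / (r − g) = 20,900 × [1 − ((1+0.0149)/(1+r))^24] / (r − 0.0149) = $354,742.40.

$354,742.40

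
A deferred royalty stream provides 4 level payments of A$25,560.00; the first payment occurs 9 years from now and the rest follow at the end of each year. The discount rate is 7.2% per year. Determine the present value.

A$49,418.18

Ordinary annuity of 4 payments, first payment at period 9.
Periodic rate r = 0.072 per year.
The ordinary-annuity PV formula values the stream one period before the first payment (period 8); discount that back 8 periods:
PV₀ = 25,560 × [1 − (1+r)^−4] / r × (1+r)^−8 = A$49,418.18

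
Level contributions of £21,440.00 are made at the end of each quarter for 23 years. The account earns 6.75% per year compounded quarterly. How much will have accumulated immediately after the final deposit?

£4,653,241.62

This is an ordinary annuity: 92 deposits of £21,440.00 at the end of each quarter.
Periodic rate r = 0.0675/4 per quarter; n is counted in quarters.
FV = PMT × [((1+r)^n − 1)/r] = 21,440 × [(1+r)^92 − 1] / r = £4,653,241.62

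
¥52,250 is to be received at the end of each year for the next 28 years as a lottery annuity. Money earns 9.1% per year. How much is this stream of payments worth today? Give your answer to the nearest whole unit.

¥524,063

This is an ordinary annuity: 28 payments of ¥52,250 at the end of each year.
Periodic rate r = 0.091 per year.
PV = PMT × [(1 − (1+r)^−n)/r] = 52,250 × [1 − (1+r)^−28] / r = ¥524,063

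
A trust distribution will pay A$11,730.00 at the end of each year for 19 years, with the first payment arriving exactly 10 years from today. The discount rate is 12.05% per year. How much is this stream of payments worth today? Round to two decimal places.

Ordinary annuity of 19 payments, first payment at period 10.
Periodic rate r = 0.1205 per year.
The ordinary-annuity PV formula values the stream one period before the first payment (period 9); discount that back 9 periods:
PV₀ = 11,730 × [1 − (1+r)^−19] / r × (1+r)^−9 = A$30,937.52

A$30,937.52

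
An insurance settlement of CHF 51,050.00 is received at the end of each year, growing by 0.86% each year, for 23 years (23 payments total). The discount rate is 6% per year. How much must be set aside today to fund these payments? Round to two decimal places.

CHF 676,573.91

Periodic rate r = 0.06 per year.
Growing ordinary annuity: PV = PMT₁ × [1 − ((1+g)/(1+r))^n] / (r − g) = 51,050 × [1 − ((1+0.0086)/(1+r))^23] / (r − 0.0086) = CHF 676,573.91.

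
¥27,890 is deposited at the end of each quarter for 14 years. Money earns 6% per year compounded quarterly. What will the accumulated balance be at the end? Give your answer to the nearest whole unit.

¥2,420,783

This is an ordinary annuity: 56 deposits of ¥27,890 at the end of each quarter.
Periodic rate r = 0.06/4 per quarter; n is counted in quarters.
FV = PMT × [((1+r)^n − 1)/r] = 27,890 × [(1+r)^56 − 1] / r = ¥2,420,783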